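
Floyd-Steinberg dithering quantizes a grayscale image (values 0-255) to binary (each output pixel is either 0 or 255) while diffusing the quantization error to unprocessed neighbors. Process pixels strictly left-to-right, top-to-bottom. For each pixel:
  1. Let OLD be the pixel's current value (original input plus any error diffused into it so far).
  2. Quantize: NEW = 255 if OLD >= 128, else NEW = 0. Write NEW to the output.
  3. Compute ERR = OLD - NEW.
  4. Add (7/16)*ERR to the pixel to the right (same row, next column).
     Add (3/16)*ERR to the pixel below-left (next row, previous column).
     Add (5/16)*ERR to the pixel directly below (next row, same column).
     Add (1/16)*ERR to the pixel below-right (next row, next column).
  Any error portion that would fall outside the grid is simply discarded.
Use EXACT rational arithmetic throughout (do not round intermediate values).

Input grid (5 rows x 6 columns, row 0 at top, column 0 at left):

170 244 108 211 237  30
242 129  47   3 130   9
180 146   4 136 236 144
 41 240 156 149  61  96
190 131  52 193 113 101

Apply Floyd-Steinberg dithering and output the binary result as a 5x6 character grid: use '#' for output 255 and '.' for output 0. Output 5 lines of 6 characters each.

(0,0): OLD=170 → NEW=255, ERR=-85
(0,1): OLD=3309/16 → NEW=255, ERR=-771/16
(0,2): OLD=22251/256 → NEW=0, ERR=22251/256
(0,3): OLD=1020013/4096 → NEW=255, ERR=-24467/4096
(0,4): OLD=15360763/65536 → NEW=255, ERR=-1350917/65536
(0,5): OLD=22000861/1048576 → NEW=0, ERR=22000861/1048576
(1,0): OLD=52839/256 → NEW=255, ERR=-12441/256
(1,1): OLD=212305/2048 → NEW=0, ERR=212305/2048
(1,2): OLD=7561765/65536 → NEW=0, ERR=7561765/65536
(1,3): OLD=13941057/262144 → NEW=0, ERR=13941057/262144
(1,4): OLD=2523053347/16777216 → NEW=255, ERR=-1755136733/16777216
(1,5): OLD=-8455803899/268435456 → NEW=0, ERR=-8455803899/268435456
(2,0): OLD=6037515/32768 → NEW=255, ERR=-2318325/32768
(2,1): OLD=174104745/1048576 → NEW=255, ERR=-93282135/1048576
(2,2): OLD=295067963/16777216 → NEW=0, ERR=295067963/16777216
(2,3): OLD=19852118819/134217728 → NEW=255, ERR=-14373401821/134217728
(2,4): OLD=660881948393/4294967296 → NEW=255, ERR=-434334712087/4294967296
(2,5): OLD=5729482349807/68719476736 → NEW=0, ERR=5729482349807/68719476736
(3,0): OLD=37087451/16777216 → NEW=0, ERR=37087451/16777216
(3,1): OLD=28459886143/134217728 → NEW=255, ERR=-5765634497/134217728
(3,2): OLD=125695203693/1073741824 → NEW=0, ERR=125695203693/1073741824
(3,3): OLD=10231456707975/68719476736 → NEW=255, ERR=-7292009859705/68719476736
(3,4): OLD=-4445685686745/549755813888 → NEW=0, ERR=-4445685686745/549755813888
(3,5): OLD=986889581169897/8796093022208 → NEW=0, ERR=986889581169897/8796093022208
(4,0): OLD=392208487669/2147483648 → NEW=255, ERR=-155399842571/2147483648
(4,1): OLD=3710994484337/34359738368 → NEW=0, ERR=3710994484337/34359738368
(4,2): OLD=124522958165251/1099511627776 → NEW=0, ERR=124522958165251/1099511627776
(4,3): OLD=3785629599413807/17592186044416 → NEW=255, ERR=-700377841912273/17592186044416
(4,4): OLD=30247300727973919/281474976710656 → NEW=0, ERR=30247300727973919/281474976710656
(4,5): OLD=822220809375807609/4503599627370496 → NEW=255, ERR=-326197095603668871/4503599627370496
Row 0: ##.##.
Row 1: #...#.
Row 2: ##.##.
Row 3: .#.#..
Row 4: #..#.#

Answer: ##.##.
#...#.
##.##.
.#.#..
#..#.#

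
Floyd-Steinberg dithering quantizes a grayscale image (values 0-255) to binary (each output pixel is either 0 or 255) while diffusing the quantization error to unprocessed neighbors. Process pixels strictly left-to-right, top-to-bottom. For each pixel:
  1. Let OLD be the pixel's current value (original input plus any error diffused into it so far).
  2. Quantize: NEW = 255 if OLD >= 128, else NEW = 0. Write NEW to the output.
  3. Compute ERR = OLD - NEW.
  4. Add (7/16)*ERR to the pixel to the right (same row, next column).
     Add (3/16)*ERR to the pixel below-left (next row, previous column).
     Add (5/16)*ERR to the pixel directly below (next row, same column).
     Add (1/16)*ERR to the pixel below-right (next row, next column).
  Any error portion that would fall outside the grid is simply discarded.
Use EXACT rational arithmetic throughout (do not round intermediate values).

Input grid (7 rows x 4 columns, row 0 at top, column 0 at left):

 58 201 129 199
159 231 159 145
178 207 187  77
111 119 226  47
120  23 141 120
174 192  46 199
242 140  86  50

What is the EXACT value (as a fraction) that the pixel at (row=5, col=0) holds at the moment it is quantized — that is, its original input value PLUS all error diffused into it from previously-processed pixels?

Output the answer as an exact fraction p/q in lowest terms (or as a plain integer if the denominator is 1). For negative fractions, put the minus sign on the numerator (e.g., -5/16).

Answer: 35358207561721/274877906944

Derivation:
(0,0): OLD=58 → NEW=0, ERR=58
(0,1): OLD=1811/8 → NEW=255, ERR=-229/8
(0,2): OLD=14909/128 → NEW=0, ERR=14909/128
(0,3): OLD=511915/2048 → NEW=255, ERR=-10325/2048
(1,0): OLD=21985/128 → NEW=255, ERR=-10655/128
(1,1): OLD=216167/1024 → NEW=255, ERR=-44953/1024
(1,2): OLD=5683891/32768 → NEW=255, ERR=-2671949/32768
(1,3): OLD=60308821/524288 → NEW=0, ERR=60308821/524288
(2,0): OLD=2355293/16384 → NEW=255, ERR=-1822627/16384
(2,1): OLD=65074831/524288 → NEW=0, ERR=65074831/524288
(2,2): OLD=246043515/1048576 → NEW=255, ERR=-21343365/1048576
(2,3): OLD=1660027919/16777216 → NEW=0, ERR=1660027919/16777216
(3,0): OLD=834739661/8388608 → NEW=0, ERR=834739661/8388608
(3,1): OLD=25575647955/134217728 → NEW=255, ERR=-8649872685/134217728
(3,2): OLD=467622268845/2147483648 → NEW=255, ERR=-79986061395/2147483648
(3,3): OLD=2073711930171/34359738368 → NEW=0, ERR=2073711930171/34359738368
(4,0): OLD=298527592585/2147483648 → NEW=255, ERR=-249080737655/2147483648
(4,1): OLD=-835772913445/17179869184 → NEW=0, ERR=-835772913445/17179869184
(4,2): OLD=63422632441531/549755813888 → NEW=0, ERR=63422632441531/549755813888
(4,3): OLD=1644910112452237/8796093022208 → NEW=255, ERR=-598093608210803/8796093022208
(5,0): OLD=35358207561721/274877906944 → NEW=255, ERR=-34735658708999/274877906944
Target (5,0): original=174, with diffused error = 35358207561721/274877906944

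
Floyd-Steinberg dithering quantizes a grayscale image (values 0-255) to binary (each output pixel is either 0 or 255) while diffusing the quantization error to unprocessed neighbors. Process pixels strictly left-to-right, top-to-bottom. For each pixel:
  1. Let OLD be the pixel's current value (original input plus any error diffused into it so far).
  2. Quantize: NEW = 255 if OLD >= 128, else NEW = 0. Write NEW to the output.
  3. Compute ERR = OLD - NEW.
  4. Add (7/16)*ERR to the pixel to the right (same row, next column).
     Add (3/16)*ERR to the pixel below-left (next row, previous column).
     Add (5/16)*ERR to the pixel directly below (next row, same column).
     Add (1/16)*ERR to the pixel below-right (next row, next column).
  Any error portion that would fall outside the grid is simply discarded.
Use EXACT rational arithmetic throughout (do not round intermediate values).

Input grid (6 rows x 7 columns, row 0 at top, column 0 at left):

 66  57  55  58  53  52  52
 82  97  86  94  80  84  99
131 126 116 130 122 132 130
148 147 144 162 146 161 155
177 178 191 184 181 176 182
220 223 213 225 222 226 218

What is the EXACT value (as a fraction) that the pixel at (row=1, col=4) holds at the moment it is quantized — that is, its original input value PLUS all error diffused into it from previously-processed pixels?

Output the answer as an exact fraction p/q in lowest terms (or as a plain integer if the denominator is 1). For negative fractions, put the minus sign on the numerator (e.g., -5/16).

Answer: 914244657/8388608

Derivation:
(0,0): OLD=66 → NEW=0, ERR=66
(0,1): OLD=687/8 → NEW=0, ERR=687/8
(0,2): OLD=11849/128 → NEW=0, ERR=11849/128
(0,3): OLD=201727/2048 → NEW=0, ERR=201727/2048
(0,4): OLD=3148793/32768 → NEW=0, ERR=3148793/32768
(0,5): OLD=49304527/524288 → NEW=0, ERR=49304527/524288
(0,6): OLD=781339305/8388608 → NEW=0, ERR=781339305/8388608
(1,0): OLD=15197/128 → NEW=0, ERR=15197/128
(1,1): OLD=201995/1024 → NEW=255, ERR=-59125/1024
(1,2): OLD=3719271/32768 → NEW=0, ERR=3719271/32768
(1,3): OLD=25983963/131072 → NEW=255, ERR=-7439397/131072
(1,4): OLD=914244657/8388608 → NEW=0, ERR=914244657/8388608
Target (1,4): original=80, with diffused error = 914244657/8388608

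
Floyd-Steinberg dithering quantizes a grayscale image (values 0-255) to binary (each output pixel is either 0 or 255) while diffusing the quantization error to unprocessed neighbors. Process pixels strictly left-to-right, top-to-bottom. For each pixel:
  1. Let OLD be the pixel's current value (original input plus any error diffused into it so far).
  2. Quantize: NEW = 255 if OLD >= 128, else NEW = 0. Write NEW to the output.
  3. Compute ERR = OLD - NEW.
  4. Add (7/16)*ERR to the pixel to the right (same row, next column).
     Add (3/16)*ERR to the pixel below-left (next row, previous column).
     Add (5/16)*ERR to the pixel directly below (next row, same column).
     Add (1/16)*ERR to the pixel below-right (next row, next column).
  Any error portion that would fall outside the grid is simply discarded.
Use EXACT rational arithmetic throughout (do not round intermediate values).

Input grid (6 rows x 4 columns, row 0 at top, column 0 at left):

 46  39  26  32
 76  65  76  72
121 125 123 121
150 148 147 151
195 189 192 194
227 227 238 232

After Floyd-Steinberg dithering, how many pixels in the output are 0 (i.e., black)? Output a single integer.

Answer: 11

Derivation:
(0,0): OLD=46 → NEW=0, ERR=46
(0,1): OLD=473/8 → NEW=0, ERR=473/8
(0,2): OLD=6639/128 → NEW=0, ERR=6639/128
(0,3): OLD=112009/2048 → NEW=0, ERR=112009/2048
(1,0): OLD=12987/128 → NEW=0, ERR=12987/128
(1,1): OLD=143837/1024 → NEW=255, ERR=-117283/1024
(1,2): OLD=1836641/32768 → NEW=0, ERR=1836641/32768
(1,3): OLD=61265527/524288 → NEW=0, ERR=61265527/524288
(2,0): OLD=2150095/16384 → NEW=255, ERR=-2027825/16384
(2,1): OLD=27215765/524288 → NEW=0, ERR=27215765/524288
(2,2): OLD=186623513/1048576 → NEW=255, ERR=-80763367/1048576
(2,3): OLD=2136127349/16777216 → NEW=0, ERR=2136127349/16777216
(3,0): OLD=1015486495/8388608 → NEW=0, ERR=1015486495/8388608
(3,1): OLD=26173323201/134217728 → NEW=255, ERR=-8052197439/134217728
(3,2): OLD=265860451519/2147483648 → NEW=0, ERR=265860451519/2147483648
(3,3): OLD=8251061781945/34359738368 → NEW=255, ERR=-510671501895/34359738368
(4,0): OLD=475841638643/2147483648 → NEW=255, ERR=-71766691597/2147483648
(4,1): OLD=3202496906265/17179869184 → NEW=255, ERR=-1178369735655/17179869184
(4,2): OLD=106731399038777/549755813888 → NEW=255, ERR=-33456333502663/549755813888
(4,3): OLD=1499454267226975/8796093022208 → NEW=255, ERR=-743549453436065/8796093022208
(5,0): OLD=55991508005443/274877906944 → NEW=255, ERR=-14102358265277/274877906944
(5,1): OLD=1491999669065717/8796093022208 → NEW=255, ERR=-751004051597323/8796093022208
(5,2): OLD=710250422569069/4398046511104 → NEW=255, ERR=-411251437762451/4398046511104
(5,3): OLD=22640528566538849/140737488355328 → NEW=255, ERR=-13247530964069791/140737488355328
Output grid:
  Row 0: ....  (4 black, running=4)
  Row 1: .#..  (3 black, running=7)
  Row 2: #.#.  (2 black, running=9)
  Row 3: .#.#  (2 black, running=11)
  Row 4: ####  (0 black, running=11)
  Row 5: ####  (0 black, running=11)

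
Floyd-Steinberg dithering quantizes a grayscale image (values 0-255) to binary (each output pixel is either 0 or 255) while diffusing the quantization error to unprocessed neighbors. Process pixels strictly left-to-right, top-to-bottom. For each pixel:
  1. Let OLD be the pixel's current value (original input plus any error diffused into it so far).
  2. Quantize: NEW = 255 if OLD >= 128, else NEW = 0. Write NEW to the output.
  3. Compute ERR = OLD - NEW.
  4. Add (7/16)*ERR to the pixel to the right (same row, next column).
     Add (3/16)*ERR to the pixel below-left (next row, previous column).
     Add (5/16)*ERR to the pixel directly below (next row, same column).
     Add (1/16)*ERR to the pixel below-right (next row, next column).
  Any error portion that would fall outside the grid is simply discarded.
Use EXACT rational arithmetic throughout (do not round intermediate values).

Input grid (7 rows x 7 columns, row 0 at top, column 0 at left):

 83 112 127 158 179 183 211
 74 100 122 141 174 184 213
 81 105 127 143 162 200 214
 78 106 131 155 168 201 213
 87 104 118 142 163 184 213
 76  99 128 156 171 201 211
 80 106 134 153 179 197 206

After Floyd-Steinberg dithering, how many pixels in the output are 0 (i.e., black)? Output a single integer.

(0,0): OLD=83 → NEW=0, ERR=83
(0,1): OLD=2373/16 → NEW=255, ERR=-1707/16
(0,2): OLD=20563/256 → NEW=0, ERR=20563/256
(0,3): OLD=791109/4096 → NEW=255, ERR=-253371/4096
(0,4): OLD=9957347/65536 → NEW=255, ERR=-6754333/65536
(0,5): OLD=144609077/1048576 → NEW=255, ERR=-122777803/1048576
(0,6): OLD=2680547955/16777216 → NEW=255, ERR=-1597642125/16777216
(1,0): OLD=20463/256 → NEW=0, ERR=20463/256
(1,1): OLD=249609/2048 → NEW=0, ERR=249609/2048
(1,2): OLD=11937853/65536 → NEW=255, ERR=-4773827/65536
(1,3): OLD=19790969/262144 → NEW=0, ERR=19790969/262144
(1,4): OLD=2499839691/16777216 → NEW=255, ERR=-1778350389/16777216
(1,5): OLD=10299705659/134217728 → NEW=0, ERR=10299705659/134217728
(1,6): OLD=449890712853/2147483648 → NEW=255, ERR=-97717617387/2147483648
(2,0): OLD=4221555/32768 → NEW=255, ERR=-4134285/32768
(2,1): OLD=83074977/1048576 → NEW=0, ERR=83074977/1048576
(2,2): OLD=2695616547/16777216 → NEW=255, ERR=-1582573533/16777216
(2,3): OLD=13542107339/134217728 → NEW=0, ERR=13542107339/134217728
(2,4): OLD=206292589947/1073741824 → NEW=255, ERR=-67511575173/1073741824
(2,5): OLD=6229980371945/34359738368 → NEW=255, ERR=-2531752911895/34359738368
(2,6): OLD=94744789046511/549755813888 → NEW=255, ERR=-45442943494929/549755813888
(3,0): OLD=896362179/16777216 → NEW=0, ERR=896362179/16777216
(3,1): OLD=17255108615/134217728 → NEW=255, ERR=-16970412025/134217728
(3,2): OLD=75242225733/1073741824 → NEW=0, ERR=75242225733/1073741824
(3,3): OLD=856860041395/4294967296 → NEW=255, ERR=-238356619085/4294967296
(3,4): OLD=64080674779843/549755813888 → NEW=0, ERR=64080674779843/549755813888
(3,5): OLD=921572215498873/4398046511104 → NEW=255, ERR=-199929644832647/4398046511104
(3,6): OLD=11447252883494183/70368744177664 → NEW=255, ERR=-6496776881810137/70368744177664
(4,0): OLD=171774328461/2147483648 → NEW=0, ERR=171774328461/2147483648
(4,1): OLD=3984387840809/34359738368 → NEW=0, ERR=3984387840809/34359738368
(4,2): OLD=94735672705287/549755813888 → NEW=255, ERR=-45452059836153/549755813888
(4,3): OLD=504549299000445/4398046511104 → NEW=0, ERR=504549299000445/4398046511104
(4,4): OLD=8360655636357543/35184372088832 → NEW=255, ERR=-611359246294617/35184372088832
(4,5): OLD=171324177550695911/1125899906842624 → NEW=255, ERR=-115780298694173209/1125899906842624
(4,6): OLD=2455680652038481537/18014398509481984 → NEW=255, ERR=-2137990967879424383/18014398509481984
(5,0): OLD=67476551654795/549755813888 → NEW=0, ERR=67476551654795/549755813888
(5,1): OLD=784759073312217/4398046511104 → NEW=255, ERR=-336742787019303/4398046511104
(5,2): OLD=3427783446392319/35184372088832 → NEW=0, ERR=3427783446392319/35184372088832
(5,3): OLD=63626819625045531/281474976710656 → NEW=255, ERR=-8149299436171749/281474976710656
(5,4): OLD=2536288005963065865/18014398509481984 → NEW=255, ERR=-2057383613954840055/18014398509481984
(5,5): OLD=13771603787767603193/144115188075855872 → NEW=0, ERR=13771603787767603193/144115188075855872
(5,6): OLD=482594584510431500151/2305843009213693952 → NEW=255, ERR=-105395382839060457609/2305843009213693952
(6,0): OLD=7318333239347011/70368744177664 → NEW=0, ERR=7318333239347011/70368744177664
(6,1): OLD=172837999129370655/1125899906842624 → NEW=255, ERR=-114266477115498465/1125899906842624
(6,2): OLD=1978511665173865085/18014398509481984 → NEW=0, ERR=1978511665173865085/18014398509481984
(6,3): OLD=25461963835271169955/144115188075855872 → NEW=255, ERR=-11287409124072077405/144115188075855872
(6,4): OLD=36072632534316993433/288230376151711744 → NEW=0, ERR=36072632534316993433/288230376151711744
(6,5): OLD=9810281638881322324525/36893488147419103232 → NEW=255, ERR=402442161289451000365/36893488147419103232
(6,6): OLD=119511932005463191063915/590295810358705651712 → NEW=255, ERR=-31013499636006750122645/590295810358705651712
Output grid:
  Row 0: .#.####  (2 black, running=2)
  Row 1: ..#.#.#  (4 black, running=6)
  Row 2: #.#.###  (2 black, running=8)
  Row 3: .#.#.##  (3 black, running=11)
  Row 4: ..#.###  (3 black, running=14)
  Row 5: .#.##.#  (3 black, running=17)
  Row 6: .#.#.##  (3 black, running=20)

Answer: 20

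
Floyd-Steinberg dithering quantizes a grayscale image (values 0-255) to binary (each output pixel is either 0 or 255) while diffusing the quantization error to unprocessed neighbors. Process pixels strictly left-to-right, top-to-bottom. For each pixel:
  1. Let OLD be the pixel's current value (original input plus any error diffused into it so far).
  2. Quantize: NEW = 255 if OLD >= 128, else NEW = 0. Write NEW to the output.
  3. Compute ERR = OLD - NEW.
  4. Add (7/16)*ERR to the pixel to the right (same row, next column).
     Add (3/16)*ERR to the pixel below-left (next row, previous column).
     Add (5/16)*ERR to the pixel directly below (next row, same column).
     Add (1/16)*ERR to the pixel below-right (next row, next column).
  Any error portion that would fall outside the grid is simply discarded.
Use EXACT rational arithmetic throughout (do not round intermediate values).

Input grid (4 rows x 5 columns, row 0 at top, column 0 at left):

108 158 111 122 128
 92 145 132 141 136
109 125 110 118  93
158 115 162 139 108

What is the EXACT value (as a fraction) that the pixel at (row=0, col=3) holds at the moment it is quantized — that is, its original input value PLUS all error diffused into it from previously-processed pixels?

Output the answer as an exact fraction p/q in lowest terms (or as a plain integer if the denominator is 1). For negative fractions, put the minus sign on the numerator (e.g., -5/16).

Answer: 164905/1024

Derivation:
(0,0): OLD=108 → NEW=0, ERR=108
(0,1): OLD=821/4 → NEW=255, ERR=-199/4
(0,2): OLD=5711/64 → NEW=0, ERR=5711/64
(0,3): OLD=164905/1024 → NEW=255, ERR=-96215/1024
Target (0,3): original=122, with diffused error = 164905/1024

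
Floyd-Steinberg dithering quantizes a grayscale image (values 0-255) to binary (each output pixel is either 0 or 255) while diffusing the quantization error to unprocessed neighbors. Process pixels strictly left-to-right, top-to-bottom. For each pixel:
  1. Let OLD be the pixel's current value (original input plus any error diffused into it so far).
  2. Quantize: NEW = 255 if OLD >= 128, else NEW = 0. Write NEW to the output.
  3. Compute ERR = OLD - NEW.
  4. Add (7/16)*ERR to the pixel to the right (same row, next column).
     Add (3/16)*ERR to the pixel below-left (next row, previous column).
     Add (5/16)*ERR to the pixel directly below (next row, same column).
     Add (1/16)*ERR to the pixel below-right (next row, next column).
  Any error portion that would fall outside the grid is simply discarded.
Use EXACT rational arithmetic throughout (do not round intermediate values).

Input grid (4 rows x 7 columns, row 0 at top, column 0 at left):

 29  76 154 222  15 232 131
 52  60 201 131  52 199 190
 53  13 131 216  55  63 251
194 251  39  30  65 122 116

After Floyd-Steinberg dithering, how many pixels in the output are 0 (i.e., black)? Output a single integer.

Answer: 16

Derivation:
(0,0): OLD=29 → NEW=0, ERR=29
(0,1): OLD=1419/16 → NEW=0, ERR=1419/16
(0,2): OLD=49357/256 → NEW=255, ERR=-15923/256
(0,3): OLD=797851/4096 → NEW=255, ERR=-246629/4096
(0,4): OLD=-743363/65536 → NEW=0, ERR=-743363/65536
(0,5): OLD=238066091/1048576 → NEW=255, ERR=-29320789/1048576
(0,6): OLD=1992569773/16777216 → NEW=0, ERR=1992569773/16777216
(1,0): OLD=19889/256 → NEW=0, ERR=19889/256
(1,1): OLD=229079/2048 → NEW=0, ERR=229079/2048
(1,2): OLD=14729379/65536 → NEW=255, ERR=-1982301/65536
(1,3): OLD=24362663/262144 → NEW=0, ERR=24362663/262144
(1,4): OLD=1344001365/16777216 → NEW=0, ERR=1344001365/16777216
(1,5): OLD=33134205285/134217728 → NEW=255, ERR=-1091315355/134217728
(1,6): OLD=476332415563/2147483648 → NEW=255, ERR=-71275914677/2147483648
(2,0): OLD=3219501/32768 → NEW=0, ERR=3219501/32768
(2,1): OLD=94501823/1048576 → NEW=0, ERR=94501823/1048576
(2,2): OLD=3110384381/16777216 → NEW=255, ERR=-1167805699/16777216
(2,3): OLD=30564002901/134217728 → NEW=255, ERR=-3661517739/134217728
(2,4): OLD=77720384229/1073741824 → NEW=0, ERR=77720384229/1073741824
(2,5): OLD=3123648098679/34359738368 → NEW=0, ERR=3123648098679/34359738368
(2,6): OLD=153872796071601/549755813888 → NEW=255, ERR=13685063530161/549755813888
(3,0): OLD=4053405533/16777216 → NEW=255, ERR=-224784547/16777216
(3,1): OLD=35754460441/134217728 → NEW=255, ERR=1528939801/134217728
(3,2): OLD=24426946523/1073741824 → NEW=0, ERR=24426946523/1073741824
(3,3): OLD=174586394893/4294967296 → NEW=0, ERR=174586394893/4294967296
(3,4): OLD=66379823248221/549755813888 → NEW=0, ERR=66379823248221/549755813888
(3,5): OLD=934260993328487/4398046511104 → NEW=255, ERR=-187240867003033/4398046511104
(3,6): OLD=7799317753425145/70368744177664 → NEW=0, ERR=7799317753425145/70368744177664
Output grid:
  Row 0: ..##.#.  (4 black, running=4)
  Row 1: ..#..##  (4 black, running=8)
  Row 2: ..##..#  (4 black, running=12)
  Row 3: ##...#.  (4 black, running=16)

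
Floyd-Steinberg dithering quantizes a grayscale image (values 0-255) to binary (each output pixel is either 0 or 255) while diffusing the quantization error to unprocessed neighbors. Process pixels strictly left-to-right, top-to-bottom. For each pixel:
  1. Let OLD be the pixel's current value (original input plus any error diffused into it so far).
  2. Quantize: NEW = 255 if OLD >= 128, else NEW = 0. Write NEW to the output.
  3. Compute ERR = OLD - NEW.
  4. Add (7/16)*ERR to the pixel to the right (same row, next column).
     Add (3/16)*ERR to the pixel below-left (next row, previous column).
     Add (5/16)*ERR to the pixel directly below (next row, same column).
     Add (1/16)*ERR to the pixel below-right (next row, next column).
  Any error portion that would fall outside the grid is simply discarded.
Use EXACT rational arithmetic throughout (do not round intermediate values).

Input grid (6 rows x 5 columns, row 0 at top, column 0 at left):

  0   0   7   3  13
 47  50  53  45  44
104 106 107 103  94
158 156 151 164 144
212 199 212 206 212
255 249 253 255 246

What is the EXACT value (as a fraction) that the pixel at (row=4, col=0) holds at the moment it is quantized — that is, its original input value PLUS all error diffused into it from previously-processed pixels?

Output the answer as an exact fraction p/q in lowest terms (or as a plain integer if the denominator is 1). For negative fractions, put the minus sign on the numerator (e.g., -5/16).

(0,0): OLD=0 → NEW=0, ERR=0
(0,1): OLD=0 → NEW=0, ERR=0
(0,2): OLD=7 → NEW=0, ERR=7
(0,3): OLD=97/16 → NEW=0, ERR=97/16
(0,4): OLD=4007/256 → NEW=0, ERR=4007/256
(1,0): OLD=47 → NEW=0, ERR=47
(1,1): OLD=575/8 → NEW=0, ERR=575/8
(1,2): OLD=22469/256 → NEW=0, ERR=22469/256
(1,3): OLD=45397/512 → NEW=0, ERR=45397/512
(1,4): OLD=721401/8192 → NEW=0, ERR=721401/8192
(2,0): OLD=16917/128 → NEW=255, ERR=-15723/128
(2,1): OLD=385493/4096 → NEW=0, ERR=385493/4096
(2,2): OLD=12892251/65536 → NEW=255, ERR=-3819429/65536
(2,3): OLD=133387093/1048576 → NEW=0, ERR=133387093/1048576
(2,4): OLD=3065437651/16777216 → NEW=255, ERR=-1212752429/16777216
(3,0): OLD=8995487/65536 → NEW=255, ERR=-7716193/65536
(3,1): OLD=60447741/524288 → NEW=0, ERR=60447741/524288
(3,2): OLD=3572921157/16777216 → NEW=255, ERR=-705268923/16777216
(3,3): OLD=11285367163/67108864 → NEW=255, ERR=-5827393157/67108864
(3,4): OLD=98108795929/1073741824 → NEW=0, ERR=98108795929/1073741824
(4,0): OLD=1651080399/8388608 → NEW=255, ERR=-488014641/8388608
Target (4,0): original=212, with diffused error = 1651080399/8388608

Answer: 1651080399/8388608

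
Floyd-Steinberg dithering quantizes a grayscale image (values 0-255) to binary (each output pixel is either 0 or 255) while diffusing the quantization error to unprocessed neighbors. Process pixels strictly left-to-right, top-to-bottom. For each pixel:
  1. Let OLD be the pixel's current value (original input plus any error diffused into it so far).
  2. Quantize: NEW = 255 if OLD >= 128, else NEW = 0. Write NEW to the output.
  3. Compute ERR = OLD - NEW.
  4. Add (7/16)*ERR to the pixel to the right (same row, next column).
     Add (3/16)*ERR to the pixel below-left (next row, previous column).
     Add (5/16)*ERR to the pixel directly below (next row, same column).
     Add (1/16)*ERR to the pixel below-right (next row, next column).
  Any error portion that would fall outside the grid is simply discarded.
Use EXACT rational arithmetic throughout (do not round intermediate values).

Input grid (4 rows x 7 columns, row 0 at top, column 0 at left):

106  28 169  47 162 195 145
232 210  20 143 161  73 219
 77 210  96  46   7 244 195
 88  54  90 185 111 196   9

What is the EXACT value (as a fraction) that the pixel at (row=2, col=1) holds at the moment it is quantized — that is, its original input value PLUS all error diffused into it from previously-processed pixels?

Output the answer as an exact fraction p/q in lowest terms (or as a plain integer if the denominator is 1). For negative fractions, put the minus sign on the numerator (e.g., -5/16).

Answer: 127838055/524288

Derivation:
(0,0): OLD=106 → NEW=0, ERR=106
(0,1): OLD=595/8 → NEW=0, ERR=595/8
(0,2): OLD=25797/128 → NEW=255, ERR=-6843/128
(0,3): OLD=48355/2048 → NEW=0, ERR=48355/2048
(0,4): OLD=5646901/32768 → NEW=255, ERR=-2708939/32768
(0,5): OLD=83273587/524288 → NEW=255, ERR=-50419853/524288
(0,6): OLD=863409189/8388608 → NEW=0, ERR=863409189/8388608
(1,0): OLD=35721/128 → NEW=255, ERR=3081/128
(1,1): OLD=246143/1024 → NEW=255, ERR=-14977/1024
(1,2): OLD=195627/32768 → NEW=0, ERR=195627/32768
(1,3): OLD=17583087/131072 → NEW=255, ERR=-15840273/131072
(1,4): OLD=551442445/8388608 → NEW=0, ERR=551442445/8388608
(1,5): OLD=5760571101/67108864 → NEW=0, ERR=5760571101/67108864
(1,6): OLD=303556083539/1073741824 → NEW=255, ERR=29751918419/1073741824
(2,0): OLD=1339877/16384 → NEW=0, ERR=1339877/16384
(2,1): OLD=127838055/524288 → NEW=255, ERR=-5855385/524288
Target (2,1): original=210, with diffused error = 127838055/524288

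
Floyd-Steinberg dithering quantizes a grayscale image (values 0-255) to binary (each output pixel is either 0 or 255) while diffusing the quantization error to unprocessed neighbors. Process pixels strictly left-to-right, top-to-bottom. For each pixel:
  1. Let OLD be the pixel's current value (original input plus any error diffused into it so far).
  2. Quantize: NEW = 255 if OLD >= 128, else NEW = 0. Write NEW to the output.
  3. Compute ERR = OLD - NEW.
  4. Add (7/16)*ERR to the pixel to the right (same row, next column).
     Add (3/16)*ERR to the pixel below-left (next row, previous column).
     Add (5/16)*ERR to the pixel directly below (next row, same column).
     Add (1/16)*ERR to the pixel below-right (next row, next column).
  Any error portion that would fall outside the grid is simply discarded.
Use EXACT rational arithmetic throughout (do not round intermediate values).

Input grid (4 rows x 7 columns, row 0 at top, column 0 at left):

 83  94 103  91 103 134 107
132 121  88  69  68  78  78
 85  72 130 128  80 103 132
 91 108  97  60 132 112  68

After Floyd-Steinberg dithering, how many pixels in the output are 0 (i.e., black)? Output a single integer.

Answer: 18

Derivation:
(0,0): OLD=83 → NEW=0, ERR=83
(0,1): OLD=2085/16 → NEW=255, ERR=-1995/16
(0,2): OLD=12403/256 → NEW=0, ERR=12403/256
(0,3): OLD=459557/4096 → NEW=0, ERR=459557/4096
(0,4): OLD=9967107/65536 → NEW=255, ERR=-6744573/65536
(0,5): OLD=93297173/1048576 → NEW=0, ERR=93297173/1048576
(0,6): OLD=2448242323/16777216 → NEW=255, ERR=-1829947757/16777216
(1,0): OLD=34447/256 → NEW=255, ERR=-30833/256
(1,1): OLD=89321/2048 → NEW=0, ERR=89321/2048
(1,2): OLD=8877853/65536 → NEW=255, ERR=-7833827/65536
(1,3): OLD=9305241/262144 → NEW=0, ERR=9305241/262144
(1,4): OLD=1259369707/16777216 → NEW=0, ERR=1259369707/16777216
(1,5): OLD=15000436699/134217728 → NEW=0, ERR=15000436699/134217728
(1,6): OLD=211250909301/2147483648 → NEW=0, ERR=211250909301/2147483648
(2,0): OLD=1819923/32768 → NEW=0, ERR=1819923/32768
(2,1): OLD=83873025/1048576 → NEW=0, ERR=83873025/1048576
(2,2): OLD=2298838339/16777216 → NEW=255, ERR=-1979351741/16777216
(2,3): OLD=12627301355/134217728 → NEW=0, ERR=12627301355/134217728
(2,4): OLD=180165091547/1073741824 → NEW=255, ERR=-93639073573/1073741824
(2,5): OLD=4223093008201/34359738368 → NEW=0, ERR=4223093008201/34359738368
(2,6): OLD=122869603029647/549755813888 → NEW=255, ERR=-17318129511793/549755813888
(3,0): OLD=2069533411/16777216 → NEW=0, ERR=2069533411/16777216
(3,1): OLD=22590675239/134217728 → NEW=255, ERR=-11634845401/134217728
(3,2): OLD=48152788837/1073741824 → NEW=0, ERR=48152788837/1073741824
(3,3): OLD=366339498739/4294967296 → NEW=0, ERR=366339498739/4294967296
(3,4): OLD=94002395762403/549755813888 → NEW=255, ERR=-46185336779037/549755813888
(3,5): OLD=449907453742681/4398046511104 → NEW=0, ERR=449907453742681/4398046511104
(3,6): OLD=7782257504857927/70368744177664 → NEW=0, ERR=7782257504857927/70368744177664
Output grid:
  Row 0: .#..#.#  (4 black, running=4)
  Row 1: #.#....  (5 black, running=9)
  Row 2: ..#.#.#  (4 black, running=13)
  Row 3: .#..#..  (5 black, running=18)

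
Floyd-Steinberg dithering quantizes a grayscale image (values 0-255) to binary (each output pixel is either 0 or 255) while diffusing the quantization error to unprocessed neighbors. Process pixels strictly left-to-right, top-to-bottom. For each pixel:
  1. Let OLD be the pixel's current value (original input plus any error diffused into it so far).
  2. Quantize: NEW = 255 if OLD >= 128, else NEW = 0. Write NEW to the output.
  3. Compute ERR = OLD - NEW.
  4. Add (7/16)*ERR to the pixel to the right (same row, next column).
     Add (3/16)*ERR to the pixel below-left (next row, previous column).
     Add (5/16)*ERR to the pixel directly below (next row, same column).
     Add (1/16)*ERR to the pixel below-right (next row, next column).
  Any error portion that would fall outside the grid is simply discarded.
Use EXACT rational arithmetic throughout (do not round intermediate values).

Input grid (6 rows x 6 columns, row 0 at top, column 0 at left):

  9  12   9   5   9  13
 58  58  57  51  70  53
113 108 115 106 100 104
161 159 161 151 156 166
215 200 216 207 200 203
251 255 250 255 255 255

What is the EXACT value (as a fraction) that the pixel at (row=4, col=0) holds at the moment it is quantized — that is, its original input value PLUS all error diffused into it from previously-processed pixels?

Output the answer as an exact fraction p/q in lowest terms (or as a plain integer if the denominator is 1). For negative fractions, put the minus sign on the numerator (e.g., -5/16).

(0,0): OLD=9 → NEW=0, ERR=9
(0,1): OLD=255/16 → NEW=0, ERR=255/16
(0,2): OLD=4089/256 → NEW=0, ERR=4089/256
(0,3): OLD=49103/4096 → NEW=0, ERR=49103/4096
(0,4): OLD=933545/65536 → NEW=0, ERR=933545/65536
(0,5): OLD=20166303/1048576 → NEW=0, ERR=20166303/1048576
(1,0): OLD=16333/256 → NEW=0, ERR=16333/256
(1,1): OLD=193435/2048 → NEW=0, ERR=193435/2048
(1,2): OLD=6983351/65536 → NEW=0, ERR=6983351/65536
(1,3): OLD=27534123/262144 → NEW=0, ERR=27534123/262144
(1,4): OLD=2093113441/16777216 → NEW=0, ERR=2093113441/16777216
(1,5): OLD=30731165015/268435456 → NEW=0, ERR=30731165015/268435456
(2,0): OLD=4936409/32768 → NEW=255, ERR=-3419431/32768
(2,1): OLD=121455075/1048576 → NEW=0, ERR=121455075/1048576
(2,2): OLD=3767681641/16777216 → NEW=255, ERR=-510508439/16777216
(2,3): OLD=20879298401/134217728 → NEW=255, ERR=-13346222239/134217728
(2,4): OLD=530487130531/4294967296 → NEW=0, ERR=530487130531/4294967296
(2,5): OLD=13854565736357/68719476736 → NEW=255, ERR=-3668900831323/68719476736
(3,0): OLD=2518388041/16777216 → NEW=255, ERR=-1759802039/16777216
(3,1): OLD=18398377621/134217728 → NEW=255, ERR=-15827143019/134217728
(3,2): OLD=95021055759/1073741824 → NEW=0, ERR=95021055759/1073741824
(3,3): OLD=12362606221357/68719476736 → NEW=255, ERR=-5160860346323/68719476736
(3,4): OLD=79998396835469/549755813888 → NEW=255, ERR=-60189335705971/549755813888
(3,5): OLD=959972411199779/8796093022208 → NEW=0, ERR=959972411199779/8796093022208
(4,0): OLD=343835473703/2147483648 → NEW=255, ERR=-203772856537/2147483648
Target (4,0): original=215, with diffused error = 343835473703/2147483648

Answer: 343835473703/2147483648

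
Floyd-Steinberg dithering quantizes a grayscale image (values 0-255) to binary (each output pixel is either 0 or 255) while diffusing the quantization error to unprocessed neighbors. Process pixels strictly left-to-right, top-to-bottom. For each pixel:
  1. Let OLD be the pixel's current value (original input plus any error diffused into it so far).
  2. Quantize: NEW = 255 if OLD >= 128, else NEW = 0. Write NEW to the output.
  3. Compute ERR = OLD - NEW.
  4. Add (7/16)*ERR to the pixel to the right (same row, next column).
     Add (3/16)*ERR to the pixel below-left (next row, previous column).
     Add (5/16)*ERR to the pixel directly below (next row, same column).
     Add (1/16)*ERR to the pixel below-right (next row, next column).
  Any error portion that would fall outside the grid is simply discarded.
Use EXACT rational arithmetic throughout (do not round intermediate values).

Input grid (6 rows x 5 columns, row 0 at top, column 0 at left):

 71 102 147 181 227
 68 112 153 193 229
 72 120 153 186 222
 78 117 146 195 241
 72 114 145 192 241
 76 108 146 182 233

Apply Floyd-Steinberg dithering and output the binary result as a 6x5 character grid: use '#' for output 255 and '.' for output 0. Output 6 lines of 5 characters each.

Answer: .#.##
..###
.#.##
.##.#
..###
.#.##

Derivation:
(0,0): OLD=71 → NEW=0, ERR=71
(0,1): OLD=2129/16 → NEW=255, ERR=-1951/16
(0,2): OLD=23975/256 → NEW=0, ERR=23975/256
(0,3): OLD=909201/4096 → NEW=255, ERR=-135279/4096
(0,4): OLD=13929719/65536 → NEW=255, ERR=-2781961/65536
(1,0): OLD=17235/256 → NEW=0, ERR=17235/256
(1,1): OLD=256709/2048 → NEW=0, ERR=256709/2048
(1,2): OLD=14633641/65536 → NEW=255, ERR=-2078039/65536
(1,3): OLD=43699573/262144 → NEW=255, ERR=-23147147/262144
(1,4): OLD=734168511/4194304 → NEW=255, ERR=-335379009/4194304
(2,0): OLD=3818823/32768 → NEW=0, ERR=3818823/32768
(2,1): OLD=218544125/1048576 → NEW=255, ERR=-48842755/1048576
(2,2): OLD=1912440887/16777216 → NEW=0, ERR=1912440887/16777216
(2,3): OLD=51352467893/268435456 → NEW=255, ERR=-17098573387/268435456
(2,4): OLD=702768764595/4294967296 → NEW=255, ERR=-392447895885/4294967296
(3,0): OLD=1773106263/16777216 → NEW=0, ERR=1773106263/16777216
(3,1): OLD=23801915915/134217728 → NEW=255, ERR=-10423604725/134217728
(3,2): OLD=570330564585/4294967296 → NEW=255, ERR=-524886095895/4294967296
(3,3): OLD=958806325089/8589934592 → NEW=0, ERR=958806325089/8589934592
(3,4): OLD=35362798755141/137438953472 → NEW=255, ERR=315865619781/137438953472
(4,0): OLD=194272259001/2147483648 → NEW=0, ERR=194272259001/2147483648
(4,1): OLD=7765312133561/68719476736 → NEW=0, ERR=7765312133561/68719476736
(4,2): OLD=189469949473783/1099511627776 → NEW=255, ERR=-90905515609097/1099511627776
(4,3): OLD=3228207093646777/17592186044416 → NEW=255, ERR=-1257800347679303/17592186044416
(4,4): OLD=61196656303955087/281474976710656 → NEW=255, ERR=-10579462757262193/281474976710656
(5,0): OLD=137942381551819/1099511627776 → NEW=0, ERR=137942381551819/1099511627776
(5,1): OLD=1656764292062881/8796093022208 → NEW=255, ERR=-586239428600159/8796093022208
(5,2): OLD=23830072213779497/281474976710656 → NEW=0, ERR=23830072213779497/281474976710656
(5,3): OLD=207707852398956775/1125899906842624 → NEW=255, ERR=-79396623845912345/1125899906842624
(5,4): OLD=3349490008391196605/18014398509481984 → NEW=255, ERR=-1244181611526709315/18014398509481984
Row 0: .#.##
Row 1: ..###
Row 2: .#.##
Row 3: .##.#
Row 4: ..###
Row 5: .#.##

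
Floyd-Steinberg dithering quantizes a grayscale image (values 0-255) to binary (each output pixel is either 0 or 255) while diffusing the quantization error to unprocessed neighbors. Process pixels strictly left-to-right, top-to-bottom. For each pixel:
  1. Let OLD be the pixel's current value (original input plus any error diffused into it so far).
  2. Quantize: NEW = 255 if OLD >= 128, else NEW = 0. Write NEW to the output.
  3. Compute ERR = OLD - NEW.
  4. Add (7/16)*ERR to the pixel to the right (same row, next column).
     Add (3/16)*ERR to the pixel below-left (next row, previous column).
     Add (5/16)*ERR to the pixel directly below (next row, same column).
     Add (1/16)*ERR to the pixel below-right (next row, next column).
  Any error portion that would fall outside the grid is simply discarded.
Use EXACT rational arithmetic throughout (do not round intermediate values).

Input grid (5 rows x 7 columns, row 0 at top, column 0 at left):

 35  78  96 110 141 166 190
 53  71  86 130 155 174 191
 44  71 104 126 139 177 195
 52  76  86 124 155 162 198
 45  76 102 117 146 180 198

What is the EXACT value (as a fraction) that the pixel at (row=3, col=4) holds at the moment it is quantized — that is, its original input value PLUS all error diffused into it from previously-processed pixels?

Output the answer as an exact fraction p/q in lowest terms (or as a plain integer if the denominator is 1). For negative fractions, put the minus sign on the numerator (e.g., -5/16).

(0,0): OLD=35 → NEW=0, ERR=35
(0,1): OLD=1493/16 → NEW=0, ERR=1493/16
(0,2): OLD=35027/256 → NEW=255, ERR=-30253/256
(0,3): OLD=238789/4096 → NEW=0, ERR=238789/4096
(0,4): OLD=10912099/65536 → NEW=255, ERR=-5799581/65536
(0,5): OLD=133466549/1048576 → NEW=0, ERR=133466549/1048576
(0,6): OLD=4121936883/16777216 → NEW=255, ERR=-156253197/16777216
(1,0): OLD=20847/256 → NEW=0, ERR=20847/256
(1,1): OLD=237193/2048 → NEW=0, ERR=237193/2048
(1,2): OLD=7635133/65536 → NEW=0, ERR=7635133/65536
(1,3): OLD=45930105/262144 → NEW=255, ERR=-20916615/262144
(1,4): OLD=2012366411/16777216 → NEW=0, ERR=2012366411/16777216
(1,5): OLD=34759102907/134217728 → NEW=255, ERR=533582267/134217728
(1,6): OLD=424738043029/2147483648 → NEW=255, ERR=-122870287211/2147483648
(2,0): OLD=2987251/32768 → NEW=0, ERR=2987251/32768
(2,1): OLD=182463521/1048576 → NEW=255, ERR=-84923359/1048576
(2,2): OLD=1631621027/16777216 → NEW=0, ERR=1631621027/16777216
(2,3): OLD=23271295563/134217728 → NEW=255, ERR=-10954225077/134217728
(2,4): OLD=146603373947/1073741824 → NEW=255, ERR=-127200791173/1073741824
(2,5): OLD=4232521235049/34359738368 → NEW=0, ERR=4232521235049/34359738368
(2,6): OLD=127137006436975/549755813888 → NEW=255, ERR=-13050726104465/549755813888
(3,0): OLD=1095605315/16777216 → NEW=0, ERR=1095605315/16777216
(3,1): OLD=13850399367/134217728 → NEW=0, ERR=13850399367/134217728
(3,2): OLD=151584182597/1073741824 → NEW=255, ERR=-122219982523/1073741824
(3,3): OLD=139854067571/4294967296 → NEW=0, ERR=139854067571/4294967296
(3,4): OLD=82585134434371/549755813888 → NEW=255, ERR=-57602598107069/549755813888
Target (3,4): original=155, with diffused error = 82585134434371/549755813888

Answer: 82585134434371/549755813888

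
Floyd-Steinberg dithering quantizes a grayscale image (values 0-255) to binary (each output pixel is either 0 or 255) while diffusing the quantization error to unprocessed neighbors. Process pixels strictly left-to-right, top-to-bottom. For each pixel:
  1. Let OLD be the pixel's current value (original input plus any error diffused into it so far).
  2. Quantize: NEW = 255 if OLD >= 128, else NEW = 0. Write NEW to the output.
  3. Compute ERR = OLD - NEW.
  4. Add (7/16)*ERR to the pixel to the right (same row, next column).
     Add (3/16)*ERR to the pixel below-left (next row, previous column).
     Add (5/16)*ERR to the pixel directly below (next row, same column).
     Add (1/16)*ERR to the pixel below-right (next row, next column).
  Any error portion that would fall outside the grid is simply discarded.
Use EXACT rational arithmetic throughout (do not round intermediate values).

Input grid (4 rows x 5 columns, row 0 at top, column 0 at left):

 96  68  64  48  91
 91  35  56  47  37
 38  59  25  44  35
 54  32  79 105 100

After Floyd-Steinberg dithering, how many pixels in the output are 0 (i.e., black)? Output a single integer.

(0,0): OLD=96 → NEW=0, ERR=96
(0,1): OLD=110 → NEW=0, ERR=110
(0,2): OLD=897/8 → NEW=0, ERR=897/8
(0,3): OLD=12423/128 → NEW=0, ERR=12423/128
(0,4): OLD=273329/2048 → NEW=255, ERR=-248911/2048
(1,0): OLD=1133/8 → NEW=255, ERR=-907/8
(1,1): OLD=2995/64 → NEW=0, ERR=2995/64
(1,2): OLD=279727/2048 → NEW=255, ERR=-242513/2048
(1,3): OLD=79811/8192 → NEW=0, ERR=79811/8192
(1,4): OLD=1225193/131072 → NEW=0, ERR=1225193/131072
(2,0): OLD=11617/1024 → NEW=0, ERR=11617/1024
(2,1): OLD=1615419/32768 → NEW=0, ERR=1615419/32768
(2,2): OLD=7505265/524288 → NEW=0, ERR=7505265/524288
(2,3): OLD=399794115/8388608 → NEW=0, ERR=399794115/8388608
(2,4): OLD=7969967509/134217728 → NEW=0, ERR=7969967509/134217728
(3,0): OLD=35016529/524288 → NEW=0, ERR=35016529/524288
(3,1): OLD=335624189/4194304 → NEW=0, ERR=335624189/4194304
(3,2): OLD=17515289967/134217728 → NEW=255, ERR=-16710230673/134217728
(3,3): OLD=20791118487/268435456 → NEW=0, ERR=20791118487/268435456
(3,4): OLD=667527645779/4294967296 → NEW=255, ERR=-427689014701/4294967296
Output grid:
  Row 0: ....#  (4 black, running=4)
  Row 1: #.#..  (3 black, running=7)
  Row 2: .....  (5 black, running=12)
  Row 3: ..#.#  (3 black, running=15)

Answer: 15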